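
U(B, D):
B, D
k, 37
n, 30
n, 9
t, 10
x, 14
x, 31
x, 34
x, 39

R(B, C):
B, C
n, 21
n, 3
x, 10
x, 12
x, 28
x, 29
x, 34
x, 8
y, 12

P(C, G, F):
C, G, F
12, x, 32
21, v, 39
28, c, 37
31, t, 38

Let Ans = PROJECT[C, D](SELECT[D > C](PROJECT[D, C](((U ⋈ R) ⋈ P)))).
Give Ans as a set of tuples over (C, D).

Natural join on B: {(n, 30, 21), (n, 30, 3), (n, 9, 21), (n, 9, 3), (x, 14, 10), (x, 14, 12), (x, 14, 28), (x, 14, 29), (x, 14, 34), (x, 14, 8), (x, 31, 10), (x, 31, 12), (x, 31, 28), (x, 31, 29), (x, 31, 34), (x, 31, 8), (x, 34, 10), (x, 34, 12), (x, 34, 28), (x, 34, 29), (x, 34, 34), (x, 34, 8), (x, 39, 10), (x, 39, 12), (x, 39, 28), (x, 39, 29), (x, 39, 34), (x, 39, 8)}
Natural join on C: {(n, 30, 21, v, 39), (n, 9, 21, v, 39), (x, 14, 12, x, 32), (x, 14, 28, c, 37), (x, 31, 12, x, 32), (x, 31, 28, c, 37), (x, 34, 12, x, 32), (x, 34, 28, c, 37), (x, 39, 12, x, 32), (x, 39, 28, c, 37)}
π_{D, C} gives {(14, 12), (14, 28), (30, 21), (31, 12), (31, 28), (34, 12), (34, 28), (39, 12), (39, 28), (9, 21)}.
σ[D > C]: keep tuples satisfying D > C → {(14, 12), (30, 21), (31, 12), (31, 28), (34, 12), (34, 28), (39, 12), (39, 28)}
π_{C, D} gives {(12, 14), (12, 31), (12, 34), (12, 39), (21, 30), (28, 31), (28, 34), (28, 39)}.

{(12, 14), (12, 31), (12, 34), (12, 39), (21, 30), (28, 31), (28, 34), (28, 39)}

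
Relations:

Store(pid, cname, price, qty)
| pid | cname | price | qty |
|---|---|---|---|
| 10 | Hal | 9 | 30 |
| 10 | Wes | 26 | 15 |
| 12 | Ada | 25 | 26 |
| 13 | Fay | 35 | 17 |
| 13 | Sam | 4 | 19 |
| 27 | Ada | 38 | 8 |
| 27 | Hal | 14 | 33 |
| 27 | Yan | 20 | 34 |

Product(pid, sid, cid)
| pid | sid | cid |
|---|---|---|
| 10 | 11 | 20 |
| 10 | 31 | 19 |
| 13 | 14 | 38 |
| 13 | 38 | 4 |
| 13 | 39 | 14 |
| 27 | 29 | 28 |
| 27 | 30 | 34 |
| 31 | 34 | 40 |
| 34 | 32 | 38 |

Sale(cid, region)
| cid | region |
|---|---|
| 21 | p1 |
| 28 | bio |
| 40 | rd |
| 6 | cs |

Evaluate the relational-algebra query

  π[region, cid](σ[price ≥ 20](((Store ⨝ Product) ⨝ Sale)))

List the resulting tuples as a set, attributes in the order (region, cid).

{(bio, 28)}

Store ⋈ Product (natural join on pid): {(10, Hal, 9, 30, 11, 20), (10, Hal, 9, 30, 31, 19), (10, Wes, 26, 15, 11, 20), (10, Wes, 26, 15, 31, 19), (13, Fay, 35, 17, 14, 38), (13, Fay, 35, 17, 38, 4), (13, Fay, 35, 17, 39, 14), (13, Sam, 4, 19, 14, 38), (13, Sam, 4, 19, 38, 4), (13, Sam, 4, 19, 39, 14), (27, Ada, 38, 8, 29, 28), (27, Ada, 38, 8, 30, 34), (27, Hal, 14, 33, 29, 28), (27, Hal, 14, 33, 30, 34), (27, Yan, 20, 34, 29, 28), (27, Yan, 20, 34, 30, 34)}
(Store ⨝ Product) ⋈ Sale (natural join on cid): {(27, Ada, 38, 8, 29, 28, bio), (27, Hal, 14, 33, 29, 28, bio), (27, Yan, 20, 34, 29, 28, bio)}
Filtering on price ≥ 20 leaves {(27, Ada, 38, 8, 29, 28, bio), (27, Yan, 20, 34, 29, 28, bio)}.
π[region, cid]: project onto (region, cid) (1 duplicate(s) eliminated) → {(bio, 28)}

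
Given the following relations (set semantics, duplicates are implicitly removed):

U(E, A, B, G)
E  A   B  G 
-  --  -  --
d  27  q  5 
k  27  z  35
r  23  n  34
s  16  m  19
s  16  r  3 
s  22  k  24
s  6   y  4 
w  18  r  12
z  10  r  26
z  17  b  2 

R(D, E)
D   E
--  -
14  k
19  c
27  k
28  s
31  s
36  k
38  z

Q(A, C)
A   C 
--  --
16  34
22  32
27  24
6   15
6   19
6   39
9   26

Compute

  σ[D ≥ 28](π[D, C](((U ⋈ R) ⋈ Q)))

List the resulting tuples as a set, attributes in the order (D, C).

{(28, 15), (28, 19), (28, 32), (28, 34), (28, 39), (31, 15), (31, 19), (31, 32), (31, 34), (31, 39), (36, 24)}

Natural join on E: {(k, 27, z, 35, 14), (k, 27, z, 35, 27), (k, 27, z, 35, 36), (s, 16, m, 19, 28), (s, 16, m, 19, 31), (s, 16, r, 3, 28), (s, 16, r, 3, 31), (s, 22, k, 24, 28), (s, 22, k, 24, 31), (s, 6, y, 4, 28), (s, 6, y, 4, 31), (z, 10, r, 26, 38), (z, 17, b, 2, 38)}
Natural join on A: {(k, 27, z, 35, 14, 24), (k, 27, z, 35, 27, 24), (k, 27, z, 35, 36, 24), (s, 16, m, 19, 28, 34), (s, 16, m, 19, 31, 34), (s, 16, r, 3, 28, 34), (s, 16, r, 3, 31, 34), (s, 22, k, 24, 28, 32), (s, 22, k, 24, 31, 32), (s, 6, y, 4, 28, 15), (s, 6, y, 4, 28, 19), (s, 6, y, 4, 28, 39), (s, 6, y, 4, 31, 15), (s, 6, y, 4, 31, 19), (s, 6, y, 4, 31, 39)}
π_{D, C} gives {(14, 24), (27, 24), (28, 15), (28, 19), (28, 32), (28, 34), (28, 39), (31, 15), (31, 19), (31, 32), (31, 34), (31, 39), (36, 24)} (2 duplicate(s) eliminated).
Filtering on D ≥ 28 leaves {(28, 15), (28, 19), (28, 32), (28, 34), (28, 39), (31, 15), (31, 19), (31, 32), (31, 34), (31, 39), (36, 24)}.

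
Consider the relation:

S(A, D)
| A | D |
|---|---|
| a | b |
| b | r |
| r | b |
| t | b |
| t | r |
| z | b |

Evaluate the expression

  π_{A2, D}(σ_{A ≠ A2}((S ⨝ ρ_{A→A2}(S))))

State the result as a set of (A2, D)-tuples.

{(a, b), (b, r), (r, b), (t, b), (t, r), (z, b)}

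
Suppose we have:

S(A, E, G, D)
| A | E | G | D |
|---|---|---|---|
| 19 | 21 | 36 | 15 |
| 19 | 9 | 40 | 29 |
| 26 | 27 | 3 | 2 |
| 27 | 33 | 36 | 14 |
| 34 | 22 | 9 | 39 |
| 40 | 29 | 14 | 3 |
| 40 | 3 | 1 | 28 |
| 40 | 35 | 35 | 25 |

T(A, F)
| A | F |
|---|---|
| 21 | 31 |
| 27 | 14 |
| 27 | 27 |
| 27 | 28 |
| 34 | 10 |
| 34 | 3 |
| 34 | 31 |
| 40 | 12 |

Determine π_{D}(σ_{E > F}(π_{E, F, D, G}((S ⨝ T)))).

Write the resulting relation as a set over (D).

S ⋈ T (natural join on A): {(27, 33, 36, 14, 14), (27, 33, 36, 14, 27), (27, 33, 36, 14, 28), (34, 22, 9, 39, 10), (34, 22, 9, 39, 3), (34, 22, 9, 39, 31), (40, 29, 14, 3, 12), (40, 3, 1, 28, 12), (40, 35, 35, 25, 12)}
Projecting to E, F, D, G: {(22, 10, 39, 9), (22, 3, 39, 9), (22, 31, 39, 9), (29, 12, 3, 14), (3, 12, 28, 1), (33, 14, 14, 36), (33, 27, 14, 36), (33, 28, 14, 36), (35, 12, 25, 35)}
σ[E > F]: keep tuples satisfying E > F → {(22, 10, 39, 9), (22, 3, 39, 9), (29, 12, 3, 14), (33, 14, 14, 36), (33, 27, 14, 36), (33, 28, 14, 36), (35, 12, 25, 35)}
Projecting to D (3 duplicate(s) eliminated): {14, 25, 3, 39}

{14, 25, 3, 39}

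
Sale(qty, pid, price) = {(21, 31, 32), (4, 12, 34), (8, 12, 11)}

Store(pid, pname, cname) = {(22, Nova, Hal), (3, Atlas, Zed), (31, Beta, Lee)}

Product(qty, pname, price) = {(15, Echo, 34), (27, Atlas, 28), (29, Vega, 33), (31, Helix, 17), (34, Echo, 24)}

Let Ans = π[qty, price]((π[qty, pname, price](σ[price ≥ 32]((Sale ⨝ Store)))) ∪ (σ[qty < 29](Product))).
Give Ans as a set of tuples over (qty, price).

{(15, 34), (21, 32), (27, 28)}

Sale ⋈ Store (natural join on pid): {(21, 31, 32, Beta, Lee)}
Filtering on price ≥ 32 leaves {(21, 31, 32, Beta, Lee)}.
π_{qty, pname, price} gives {(21, Beta, 32)}.
Filtering on qty < 29 leaves {(15, Echo, 34), (27, Atlas, 28)}.
Union: {(21, Beta, 32)} with {(15, Echo, 34), (27, Atlas, 28)} → {(15, Echo, 34), (21, Beta, 32), (27, Atlas, 28)}
π_{qty, price} gives {(15, 34), (21, 32), (27, 28)}.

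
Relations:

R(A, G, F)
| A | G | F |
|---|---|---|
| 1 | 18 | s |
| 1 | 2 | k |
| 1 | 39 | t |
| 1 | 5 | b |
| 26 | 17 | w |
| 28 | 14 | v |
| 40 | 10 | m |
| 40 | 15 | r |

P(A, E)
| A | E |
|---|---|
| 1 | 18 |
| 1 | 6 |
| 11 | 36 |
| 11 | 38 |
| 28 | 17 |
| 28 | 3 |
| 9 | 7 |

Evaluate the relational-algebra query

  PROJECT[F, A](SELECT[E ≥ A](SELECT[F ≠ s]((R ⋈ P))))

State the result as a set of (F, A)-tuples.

Joining R and P on A yields {(1, 18, s, 18), (1, 18, s, 6), (1, 2, k, 18), (1, 2, k, 6), (1, 39, t, 18), (1, 39, t, 6), (1, 5, b, 18), (1, 5, b, 6), (28, 14, v, 17), (28, 14, v, 3)}.
Filtering on F ≠ s leaves {(1, 2, k, 18), (1, 2, k, 6), (1, 39, t, 18), (1, 39, t, 6), (1, 5, b, 18), (1, 5, b, 6), (28, 14, v, 17), (28, 14, v, 3)}.
Filtering on E ≥ A leaves {(1, 2, k, 18), (1, 2, k, 6), (1, 39, t, 18), (1, 39, t, 6), (1, 5, b, 18), (1, 5, b, 6)}.
π_{F, A} gives {(b, 1), (k, 1), (t, 1)} (3 duplicate(s) eliminated).

{(b, 1), (k, 1), (t, 1)}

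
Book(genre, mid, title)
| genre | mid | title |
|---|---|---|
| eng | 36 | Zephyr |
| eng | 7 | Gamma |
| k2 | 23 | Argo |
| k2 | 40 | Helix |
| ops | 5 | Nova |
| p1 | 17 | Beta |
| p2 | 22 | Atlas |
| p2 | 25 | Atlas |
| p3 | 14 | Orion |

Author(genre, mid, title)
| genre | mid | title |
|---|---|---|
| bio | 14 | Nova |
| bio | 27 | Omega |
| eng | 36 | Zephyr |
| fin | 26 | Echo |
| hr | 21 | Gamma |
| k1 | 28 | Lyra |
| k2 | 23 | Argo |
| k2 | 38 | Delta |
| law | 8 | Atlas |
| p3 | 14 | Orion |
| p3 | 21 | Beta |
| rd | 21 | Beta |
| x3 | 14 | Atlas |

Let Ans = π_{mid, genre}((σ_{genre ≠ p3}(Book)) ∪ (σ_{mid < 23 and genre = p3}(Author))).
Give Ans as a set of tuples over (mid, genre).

{(14, p3), (17, p1), (21, p3), (22, p2), (23, k2), (25, p2), (36, eng), (40, k2), (5, ops), (7, eng)}

Selection genre ≠ p3: {(eng, 36, Zephyr), (eng, 7, Gamma), (k2, 23, Argo), (k2, 40, Helix), (ops, 5, Nova), (p1, 17, Beta), (p2, 22, Atlas), (p2, 25, Atlas)}
Selection mid < 23 and genre = p3: {(p3, 14, Orion), (p3, 21, Beta)}
Union: {(eng, 36, Zephyr), (eng, 7, Gamma), (k2, 23, Argo), (k2, 40, Helix), (ops, 5, Nova), (p1, 17, Beta), (p2, 22, Atlas), (p2, 25, Atlas)} with {(p3, 14, Orion), (p3, 21, Beta)} → {(eng, 36, Zephyr), (eng, 7, Gamma), (k2, 23, Argo), (k2, 40, Helix), (ops, 5, Nova), (p1, 17, Beta), (p2, 22, Atlas), (p2, 25, Atlas), (p3, 14, Orion), (p3, 21, Beta)}
Keep only column(s) mid, genre: {(14, p3), (17, p1), (21, p3), (22, p2), (23, k2), (25, p2), (36, eng), (40, k2), (5, ops), (7, eng)}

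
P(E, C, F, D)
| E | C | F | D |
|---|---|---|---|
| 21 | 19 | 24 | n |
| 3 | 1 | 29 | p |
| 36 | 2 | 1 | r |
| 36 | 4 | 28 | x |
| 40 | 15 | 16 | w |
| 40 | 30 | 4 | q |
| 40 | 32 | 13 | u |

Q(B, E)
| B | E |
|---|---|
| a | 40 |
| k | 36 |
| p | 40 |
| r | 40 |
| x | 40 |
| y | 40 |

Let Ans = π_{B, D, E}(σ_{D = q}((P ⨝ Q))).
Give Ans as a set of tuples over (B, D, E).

{(a, q, 40), (p, q, 40), (r, q, 40), (x, q, 40), (y, q, 40)}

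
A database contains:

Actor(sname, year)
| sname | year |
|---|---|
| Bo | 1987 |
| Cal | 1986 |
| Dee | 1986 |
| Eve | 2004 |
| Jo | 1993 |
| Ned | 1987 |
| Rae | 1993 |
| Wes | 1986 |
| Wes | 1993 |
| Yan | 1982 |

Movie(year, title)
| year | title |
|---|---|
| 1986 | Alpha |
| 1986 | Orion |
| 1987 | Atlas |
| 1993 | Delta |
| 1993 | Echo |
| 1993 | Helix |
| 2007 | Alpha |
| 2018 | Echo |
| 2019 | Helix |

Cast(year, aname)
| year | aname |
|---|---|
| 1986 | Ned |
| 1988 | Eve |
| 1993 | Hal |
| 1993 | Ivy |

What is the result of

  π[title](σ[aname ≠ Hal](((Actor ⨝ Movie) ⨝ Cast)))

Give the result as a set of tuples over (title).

{Alpha, Delta, Echo, Helix, Orion}

Natural join on year: {(Bo, 1987, Atlas), (Cal, 1986, Alpha), (Cal, 1986, Orion), (Dee, 1986, Alpha), (Dee, 1986, Orion), (Jo, 1993, Delta), (Jo, 1993, Echo), (Jo, 1993, Helix), (Ned, 1987, Atlas), (Rae, 1993, Delta), (Rae, 1993, Echo), (Rae, 1993, Helix), (Wes, 1986, Alpha), (Wes, 1986, Orion), (Wes, 1993, Delta), (Wes, 1993, Echo), (Wes, 1993, Helix)}
Natural join on year: {(Cal, 1986, Alpha, Ned), (Cal, 1986, Orion, Ned), (Dee, 1986, Alpha, Ned), (Dee, 1986, Orion, Ned), (Jo, 1993, Delta, Hal), (Jo, 1993, Delta, Ivy), (Jo, 1993, Echo, Hal), (Jo, 1993, Echo, Ivy), (Jo, 1993, Helix, Hal), (Jo, 1993, Helix, Ivy), (Rae, 1993, Delta, Hal), (Rae, 1993, Delta, Ivy), (Rae, 1993, Echo, Hal), (Rae, 1993, Echo, Ivy), (Rae, 1993, Helix, Hal), (Rae, 1993, Helix, Ivy), (Wes, 1986, Alpha, Ned), (Wes, 1986, Orion, Ned), (Wes, 1993, Delta, Hal), (Wes, 1993, Delta, Ivy), (Wes, 1993, Echo, Hal), (Wes, 1993, Echo, Ivy), (Wes, 1993, Helix, Hal), (Wes, 1993, Helix, Ivy)}
Filtering on aname ≠ Hal leaves {(Cal, 1986, Alpha, Ned), (Cal, 1986, Orion, Ned), (Dee, 1986, Alpha, Ned), (Dee, 1986, Orion, Ned), (Jo, 1993, Delta, Ivy), (Jo, 1993, Echo, Ivy), (Jo, 1993, Helix, Ivy), (Rae, 1993, Delta, Ivy), (Rae, 1993, Echo, Ivy), (Rae, 1993, Helix, Ivy), (Wes, 1986, Alpha, Ned), (Wes, 1986, Orion, Ned), (Wes, 1993, Delta, Ivy), (Wes, 1993, Echo, Ivy), (Wes, 1993, Helix, Ivy)}.
π_{title} gives {Alpha, Delta, Echo, Helix, Orion} (10 duplicate(s) eliminated).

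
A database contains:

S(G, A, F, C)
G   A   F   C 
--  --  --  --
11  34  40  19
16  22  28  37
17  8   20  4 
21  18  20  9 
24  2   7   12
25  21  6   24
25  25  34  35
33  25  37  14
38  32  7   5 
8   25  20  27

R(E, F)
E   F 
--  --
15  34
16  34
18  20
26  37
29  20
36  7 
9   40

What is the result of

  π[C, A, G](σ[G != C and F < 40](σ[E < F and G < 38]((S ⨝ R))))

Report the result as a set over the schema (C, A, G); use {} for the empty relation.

S ⋈ R (natural join on F): {(11, 34, 40, 19, 9), (17, 8, 20, 4, 18), (17, 8, 20, 4, 29), (21, 18, 20, 9, 18), (21, 18, 20, 9, 29), (24, 2, 7, 12, 36), (25, 25, 34, 35, 15), (25, 25, 34, 35, 16), (33, 25, 37, 14, 26), (38, 32, 7, 5, 36), (8, 25, 20, 27, 18), (8, 25, 20, 27, 29)}
Filtering on E < F and G < 38 leaves {(11, 34, 40, 19, 9), (17, 8, 20, 4, 18), (21, 18, 20, 9, 18), (25, 25, 34, 35, 15), (25, 25, 34, 35, 16), (33, 25, 37, 14, 26), (8, 25, 20, 27, 18)}.
Filtering on G != C and F < 40 leaves {(17, 8, 20, 4, 18), (21, 18, 20, 9, 18), (25, 25, 34, 35, 15), (25, 25, 34, 35, 16), (33, 25, 37, 14, 26), (8, 25, 20, 27, 18)}.
Keep only column(s) C, A, G (1 duplicate(s) eliminated): {(14, 25, 33), (27, 25, 8), (35, 25, 25), (4, 8, 17), (9, 18, 21)}

{(14, 25, 33), (27, 25, 8), (35, 25, 25), (4, 8, 17), (9, 18, 21)}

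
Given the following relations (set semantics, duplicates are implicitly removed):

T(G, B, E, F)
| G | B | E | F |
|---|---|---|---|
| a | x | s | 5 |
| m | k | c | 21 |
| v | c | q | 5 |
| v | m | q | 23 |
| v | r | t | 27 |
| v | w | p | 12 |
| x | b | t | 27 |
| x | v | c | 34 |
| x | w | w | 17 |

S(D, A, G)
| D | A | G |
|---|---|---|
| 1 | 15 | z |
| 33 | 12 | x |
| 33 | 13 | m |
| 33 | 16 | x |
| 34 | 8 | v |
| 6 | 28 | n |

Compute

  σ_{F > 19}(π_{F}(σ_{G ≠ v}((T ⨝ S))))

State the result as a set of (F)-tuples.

{21, 27, 34}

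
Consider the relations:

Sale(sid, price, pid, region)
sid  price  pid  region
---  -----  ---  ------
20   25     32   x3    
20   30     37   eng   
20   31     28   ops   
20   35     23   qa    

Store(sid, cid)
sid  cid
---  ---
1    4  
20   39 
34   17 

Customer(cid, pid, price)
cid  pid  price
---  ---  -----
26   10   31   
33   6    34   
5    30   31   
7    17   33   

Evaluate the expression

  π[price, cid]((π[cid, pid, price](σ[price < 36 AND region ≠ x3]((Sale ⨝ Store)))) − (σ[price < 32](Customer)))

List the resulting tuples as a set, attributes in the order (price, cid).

Joining Sale and Store on sid yields {(20, 25, 32, x3, 39), (20, 30, 37, eng, 39), (20, 31, 28, ops, 39), (20, 35, 23, qa, 39)}.
σ[price < 36 AND region ≠ x3]: keep tuples satisfying price < 36 AND region ≠ x3 → {(20, 30, 37, eng, 39), (20, 31, 28, ops, 39), (20, 35, 23, qa, 39)}
Keep only column(s) cid, pid, price: {(39, 23, 35), (39, 28, 31), (39, 37, 30)}
σ[price < 32]: keep tuples satisfying price < 32 → {(26, 10, 31), (5, 30, 31)}
Taking the difference: {(39, 23, 35), (39, 28, 31), (39, 37, 30)}
Keep only column(s) price, cid: {(30, 39), (31, 39), (35, 39)}

{(30, 39), (31, 39), (35, 39)}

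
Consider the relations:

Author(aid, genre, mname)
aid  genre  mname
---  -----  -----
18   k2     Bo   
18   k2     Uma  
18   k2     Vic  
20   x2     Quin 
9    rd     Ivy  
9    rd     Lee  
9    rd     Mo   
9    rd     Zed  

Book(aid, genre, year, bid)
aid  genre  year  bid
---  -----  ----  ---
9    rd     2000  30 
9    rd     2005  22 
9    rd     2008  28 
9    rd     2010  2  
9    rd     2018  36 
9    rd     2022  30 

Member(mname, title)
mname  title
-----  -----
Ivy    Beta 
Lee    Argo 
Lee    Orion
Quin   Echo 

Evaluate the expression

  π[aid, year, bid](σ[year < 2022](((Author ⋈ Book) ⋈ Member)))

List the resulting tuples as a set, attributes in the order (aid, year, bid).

Joining Author and Book on aid, genre yields {(9, rd, Ivy, 2000, 30), (9, rd, Ivy, 2005, 22), (9, rd, Ivy, 2008, 28), (9, rd, Ivy, 2010, 2), (9, rd, Ivy, 2018, 36), (9, rd, Ivy, 2022, 30), (9, rd, Lee, 2000, 30), (9, rd, Lee, 2005, 22), (9, rd, Lee, 2008, 28), (9, rd, Lee, 2010, 2), (9, rd, Lee, 2018, 36), (9, rd, Lee, 2022, 30), (9, rd, Mo, 2000, 30), (9, rd, Mo, 2005, 22), (9, rd, Mo, 2008, 28), (9, rd, Mo, 2010, 2), (9, rd, Mo, 2018, 36), (9, rd, Mo, 2022, 30), (9, rd, Zed, 2000, 30), (9, rd, Zed, 2005, 22), (9, rd, Zed, 2008, 28), (9, rd, Zed, 2010, 2), (9, rd, Zed, 2018, 36), (9, rd, Zed, 2022, 30)}.
Joining (Author ⋈ Book) and Member on mname yields {(9, rd, Ivy, 2000, 30, Beta), (9, rd, Ivy, 2005, 22, Beta), (9, rd, Ivy, 2008, 28, Beta), (9, rd, Ivy, 2010, 2, Beta), (9, rd, Ivy, 2018, 36, Beta), (9, rd, Ivy, 2022, 30, Beta), (9, rd, Lee, 2000, 30, Argo), (9, rd, Lee, 2000, 30, Orion), (9, rd, Lee, 2005, 22, Argo), (9, rd, Lee, 2005, 22, Orion), (9, rd, Lee, 2008, 28, Argo), (9, rd, Lee, 2008, 28, Orion), (9, rd, Lee, 2010, 2, Argo), (9, rd, Lee, 2010, 2, Orion), (9, rd, Lee, 2018, 36, Argo), (9, rd, Lee, 2018, 36, Orion), (9, rd, Lee, 2022, 30, Argo), (9, rd, Lee, 2022, 30, Orion)}.
Selection year < 2022: {(9, rd, Ivy, 2000, 30, Beta), (9, rd, Ivy, 2005, 22, Beta), (9, rd, Ivy, 2008, 28, Beta), (9, rd, Ivy, 2010, 2, Beta), (9, rd, Ivy, 2018, 36, Beta), (9, rd, Lee, 2000, 30, Argo), (9, rd, Lee, 2000, 30, Orion), (9, rd, Lee, 2005, 22, Argo), (9, rd, Lee, 2005, 22, Orion), (9, rd, Lee, 2008, 28, Argo), (9, rd, Lee, 2008, 28, Orion), (9, rd, Lee, 2010, 2, Argo), (9, rd, Lee, 2010, 2, Orion), (9, rd, Lee, 2018, 36, Argo), (9, rd, Lee, 2018, 36, Orion)}
Keep only column(s) aid, year, bid (10 duplicate(s) eliminated): {(9, 2000, 30), (9, 2005, 22), (9, 2008, 28), (9, 2010, 2), (9, 2018, 36)}

{(9, 2000, 30), (9, 2005, 22), (9, 2008, 28), (9, 2010, 2), (9, 2018, 36)}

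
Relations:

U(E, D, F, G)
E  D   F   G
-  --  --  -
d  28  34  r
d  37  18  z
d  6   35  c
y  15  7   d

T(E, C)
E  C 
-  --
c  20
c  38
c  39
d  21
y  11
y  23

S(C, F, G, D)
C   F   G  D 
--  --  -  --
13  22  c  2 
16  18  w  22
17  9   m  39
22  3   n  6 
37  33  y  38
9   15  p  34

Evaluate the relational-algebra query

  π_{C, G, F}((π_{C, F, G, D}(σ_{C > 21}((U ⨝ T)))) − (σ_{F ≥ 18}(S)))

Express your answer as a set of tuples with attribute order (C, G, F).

U ⋈ T (natural join on E): {(d, 28, 34, r, 21), (d, 37, 18, z, 21), (d, 6, 35, c, 21), (y, 15, 7, d, 11), (y, 15, 7, d, 23)}
Selection C > 21: {(y, 15, 7, d, 23)}
π[C, F, G, D]: project onto (C, F, G, D) → {(23, 7, d, 15)}
Selection F ≥ 18: {(13, 22, c, 2), (16, 18, w, 22), (37, 33, y, 38)}
Taking the difference: {(23, 7, d, 15)}
π[C, G, F]: project onto (C, G, F) → {(23, d, 7)}

{(23, d, 7)}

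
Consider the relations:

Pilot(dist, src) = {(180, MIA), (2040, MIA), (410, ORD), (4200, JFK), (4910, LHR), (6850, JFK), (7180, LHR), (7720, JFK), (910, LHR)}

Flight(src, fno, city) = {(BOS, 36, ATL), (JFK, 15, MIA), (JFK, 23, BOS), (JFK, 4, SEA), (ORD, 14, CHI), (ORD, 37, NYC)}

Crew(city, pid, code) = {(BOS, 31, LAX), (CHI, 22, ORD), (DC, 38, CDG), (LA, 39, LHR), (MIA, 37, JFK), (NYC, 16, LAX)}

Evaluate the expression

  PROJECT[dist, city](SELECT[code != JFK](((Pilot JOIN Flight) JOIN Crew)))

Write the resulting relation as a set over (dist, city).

{(410, CHI), (410, NYC), (4200, BOS), (6850, BOS), (7720, BOS)}

Natural join on src: {(410, ORD, 14, CHI), (410, ORD, 37, NYC), (4200, JFK, 15, MIA), (4200, JFK, 23, BOS), (4200, JFK, 4, SEA), (6850, JFK, 15, MIA), (6850, JFK, 23, BOS), (6850, JFK, 4, SEA), (7720, JFK, 15, MIA), (7720, JFK, 23, BOS), (7720, JFK, 4, SEA)}
Natural join on city: {(410, ORD, 14, CHI, 22, ORD), (410, ORD, 37, NYC, 16, LAX), (4200, JFK, 15, MIA, 37, JFK), (4200, JFK, 23, BOS, 31, LAX), (6850, JFK, 15, MIA, 37, JFK), (6850, JFK, 23, BOS, 31, LAX), (7720, JFK, 15, MIA, 37, JFK), (7720, JFK, 23, BOS, 31, LAX)}
σ[code != JFK]: keep tuples satisfying code != JFK → {(410, ORD, 14, CHI, 22, ORD), (410, ORD, 37, NYC, 16, LAX), (4200, JFK, 23, BOS, 31, LAX), (6850, JFK, 23, BOS, 31, LAX), (7720, JFK, 23, BOS, 31, LAX)}
Projecting to dist, city: {(410, CHI), (410, NYC), (4200, BOS), (6850, BOS), (7720, BOS)}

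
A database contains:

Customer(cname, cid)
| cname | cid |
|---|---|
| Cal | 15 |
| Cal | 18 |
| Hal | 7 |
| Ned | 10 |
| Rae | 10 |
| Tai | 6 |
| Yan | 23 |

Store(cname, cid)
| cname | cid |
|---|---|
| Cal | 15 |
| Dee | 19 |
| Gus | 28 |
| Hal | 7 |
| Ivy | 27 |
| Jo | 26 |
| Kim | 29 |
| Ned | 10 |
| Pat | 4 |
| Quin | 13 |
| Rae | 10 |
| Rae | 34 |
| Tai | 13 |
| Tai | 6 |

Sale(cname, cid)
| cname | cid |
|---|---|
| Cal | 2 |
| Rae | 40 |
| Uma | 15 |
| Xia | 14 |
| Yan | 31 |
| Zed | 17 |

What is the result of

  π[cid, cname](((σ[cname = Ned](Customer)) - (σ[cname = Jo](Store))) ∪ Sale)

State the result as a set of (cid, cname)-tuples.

{(10, Ned), (14, Xia), (15, Uma), (17, Zed), (2, Cal), (31, Yan), (40, Rae)}

σ[cname = Ned]: keep tuples satisfying cname = Ned → {(Ned, 10)}
σ[cname = Jo]: keep tuples satisfying cname = Jo → {(Jo, 26)}
Set difference of the two operands is {(Ned, 10)}.
Set union of the two operands is {(Cal, 2), (Ned, 10), (Rae, 40), (Uma, 15), (Xia, 14), (Yan, 31), (Zed, 17)}.
π_{cid, cname} gives {(10, Ned), (14, Xia), (15, Uma), (17, Zed), (2, Cal), (31, Yan), (40, Rae)}.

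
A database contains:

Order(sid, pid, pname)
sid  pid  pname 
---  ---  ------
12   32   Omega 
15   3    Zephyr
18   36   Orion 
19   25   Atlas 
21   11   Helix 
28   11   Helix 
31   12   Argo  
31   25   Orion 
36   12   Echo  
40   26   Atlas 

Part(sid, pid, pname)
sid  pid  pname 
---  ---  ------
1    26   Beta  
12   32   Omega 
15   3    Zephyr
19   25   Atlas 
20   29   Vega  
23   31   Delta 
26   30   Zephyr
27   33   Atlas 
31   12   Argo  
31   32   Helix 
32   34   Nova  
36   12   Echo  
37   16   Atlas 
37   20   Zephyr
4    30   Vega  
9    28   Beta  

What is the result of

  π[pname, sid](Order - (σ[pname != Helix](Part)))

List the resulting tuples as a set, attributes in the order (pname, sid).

Apply σ_{pname != Helix}; surviving tuples: {(1, 26, Beta), (12, 32, Omega), (15, 3, Zephyr), (19, 25, Atlas), (20, 29, Vega), (23, 31, Delta), (26, 30, Zephyr), (27, 33, Atlas), (31, 12, Argo), (32, 34, Nova), (36, 12, Echo), (37, 16, Atlas), (37, 20, Zephyr), (4, 30, Vega), (9, 28, Beta)}
Difference: {(12, 32, Omega), (15, 3, Zephyr), (18, 36, Orion), (19, 25, Atlas), (21, 11, Helix), (28, 11, Helix), (31, 12, Argo), (31, 25, Orion), (36, 12, Echo), (40, 26, Atlas)} with {(1, 26, Beta), (12, 32, Omega), (15, 3, Zephyr), (19, 25, Atlas), (20, 29, Vega), (23, 31, Delta), (26, 30, Zephyr), (27, 33, Atlas), (31, 12, Argo), (32, 34, Nova), (36, 12, Echo), (37, 16, Atlas), (37, 20, Zephyr), (4, 30, Vega), (9, 28, Beta)} → {(18, 36, Orion), (21, 11, Helix), (28, 11, Helix), (31, 25, Orion), (40, 26, Atlas)}
π[pname, sid]: project onto (pname, sid) → {(Atlas, 40), (Helix, 21), (Helix, 28), (Orion, 18), (Orion, 31)}

{(Atlas, 40), (Helix, 21), (Helix, 28), (Orion, 18), (Orion, 31)}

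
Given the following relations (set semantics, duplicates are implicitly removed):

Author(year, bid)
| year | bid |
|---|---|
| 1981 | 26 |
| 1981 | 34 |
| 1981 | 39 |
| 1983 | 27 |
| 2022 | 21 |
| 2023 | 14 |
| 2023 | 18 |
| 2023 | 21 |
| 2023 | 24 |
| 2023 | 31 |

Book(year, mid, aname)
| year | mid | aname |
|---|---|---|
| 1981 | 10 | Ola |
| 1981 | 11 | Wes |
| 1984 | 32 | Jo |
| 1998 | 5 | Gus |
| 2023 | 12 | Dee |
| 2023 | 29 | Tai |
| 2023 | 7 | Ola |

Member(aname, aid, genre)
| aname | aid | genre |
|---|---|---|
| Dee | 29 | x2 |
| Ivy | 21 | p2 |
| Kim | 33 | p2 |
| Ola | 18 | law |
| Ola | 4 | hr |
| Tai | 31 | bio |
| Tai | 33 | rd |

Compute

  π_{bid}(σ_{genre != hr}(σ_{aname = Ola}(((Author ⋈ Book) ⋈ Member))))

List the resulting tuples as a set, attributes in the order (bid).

{14, 18, 21, 24, 26, 31, 34, 39}

Natural join on year: {(1981, 26, 10, Ola), (1981, 26, 11, Wes), (1981, 34, 10, Ola), (1981, 34, 11, Wes), (1981, 39, 10, Ola), (1981, 39, 11, Wes), (2023, 14, 12, Dee), (2023, 14, 29, Tai), (2023, 14, 7, Ola), (2023, 18, 12, Dee), (2023, 18, 29, Tai), (2023, 18, 7, Ola), (2023, 21, 12, Dee), (2023, 21, 29, Tai), (2023, 21, 7, Ola), (2023, 24, 12, Dee), (2023, 24, 29, Tai), (2023, 24, 7, Ola), (2023, 31, 12, Dee), (2023, 31, 29, Tai), (2023, 31, 7, Ola)}
Natural join on aname: {(1981, 26, 10, Ola, 18, law), (1981, 26, 10, Ola, 4, hr), (1981, 34, 10, Ola, 18, law), (1981, 34, 10, Ola, 4, hr), (1981, 39, 10, Ola, 18, law), (1981, 39, 10, Ola, 4, hr), (2023, 14, 12, Dee, 29, x2), (2023, 14, 29, Tai, 31, bio), (2023, 14, 29, Tai, 33, rd), (2023, 14, 7, Ola, 18, law), (2023, 14, 7, Ola, 4, hr), (2023, 18, 12, Dee, 29, x2), (2023, 18, 29, Tai, 31, bio), (2023, 18, 29, Tai, 33, rd), (2023, 18, 7, Ola, 18, law), (2023, 18, 7, Ola, 4, hr), (2023, 21, 12, Dee, 29, x2), (2023, 21, 29, Tai, 31, bio), (2023, 21, 29, Tai, 33, rd), (2023, 21, 7, Ola, 18, law), (2023, 21, 7, Ola, 4, hr), (2023, 24, 12, Dee, 29, x2), (2023, 24, 29, Tai, 31, bio), (2023, 24, 29, Tai, 33, rd), (2023, 24, 7, Ola, 18, law), (2023, 24, 7, Ola, 4, hr), (2023, 31, 12, Dee, 29, x2), (2023, 31, 29, Tai, 31, bio), (2023, 31, 29, Tai, 33, rd), (2023, 31, 7, Ola, 18, law), (2023, 31, 7, Ola, 4, hr)}
Filtering on aname = Ola leaves {(1981, 26, 10, Ola, 18, law), (1981, 26, 10, Ola, 4, hr), (1981, 34, 10, Ola, 18, law), (1981, 34, 10, Ola, 4, hr), (1981, 39, 10, Ola, 18, law), (1981, 39, 10, Ola, 4, hr), (2023, 14, 7, Ola, 18, law), (2023, 14, 7, Ola, 4, hr), (2023, 18, 7, Ola, 18, law), (2023, 18, 7, Ola, 4, hr), (2023, 21, 7, Ola, 18, law), (2023, 21, 7, Ola, 4, hr), (2023, 24, 7, Ola, 18, law), (2023, 24, 7, Ola, 4, hr), (2023, 31, 7, Ola, 18, law), (2023, 31, 7, Ola, 4, hr)}.
Filtering on genre != hr leaves {(1981, 26, 10, Ola, 18, law), (1981, 34, 10, Ola, 18, law), (1981, 39, 10, Ola, 18, law), (2023, 14, 7, Ola, 18, law), (2023, 18, 7, Ola, 18, law), (2023, 21, 7, Ola, 18, law), (2023, 24, 7, Ola, 18, law), (2023, 31, 7, Ola, 18, law)}.
π[bid]: project onto (bid) → {14, 18, 21, 24, 26, 31, 34, 39}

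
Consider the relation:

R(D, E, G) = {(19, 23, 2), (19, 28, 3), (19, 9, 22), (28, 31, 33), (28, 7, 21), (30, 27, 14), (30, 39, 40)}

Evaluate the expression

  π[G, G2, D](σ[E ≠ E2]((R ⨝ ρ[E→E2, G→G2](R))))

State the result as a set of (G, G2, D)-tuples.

ρ[E→E2, G→G2]: schema becomes (D, E2, G2); tuples unchanged.
Natural join on D: {(19, 23, 2, 23, 2), (19, 23, 2, 28, 3), (19, 23, 2, 9, 22), (19, 28, 3, 23, 2), (19, 28, 3, 28, 3), (19, 28, 3, 9, 22), (19, 9, 22, 23, 2), (19, 9, 22, 28, 3), (19, 9, 22, 9, 22), (28, 31, 33, 31, 33), (28, 31, 33, 7, 21), (28, 7, 21, 31, 33), (28, 7, 21, 7, 21), (30, 27, 14, 27, 14), (30, 27, 14, 39, 40), (30, 39, 40, 27, 14), (30, 39, 40, 39, 40)}
σ[E ≠ E2]: keep tuples satisfying E ≠ E2 → {(19, 23, 2, 28, 3), (19, 23, 2, 9, 22), (19, 28, 3, 23, 2), (19, 28, 3, 9, 22), (19, 9, 22, 23, 2), (19, 9, 22, 28, 3), (28, 31, 33, 7, 21), (28, 7, 21, 31, 33), (30, 27, 14, 39, 40), (30, 39, 40, 27, 14)}
π_{G, G2, D} gives {(14, 40, 30), (2, 22, 19), (2, 3, 19), (21, 33, 28), (22, 2, 19), (22, 3, 19), (3, 2, 19), (3, 22, 19), (33, 21, 28), (40, 14, 30)}.

{(14, 40, 30), (2, 22, 19), (2, 3, 19), (21, 33, 28), (22, 2, 19), (22, 3, 19), (3, 2, 19), (3, 22, 19), (33, 21, 28), (40, 14, 30)}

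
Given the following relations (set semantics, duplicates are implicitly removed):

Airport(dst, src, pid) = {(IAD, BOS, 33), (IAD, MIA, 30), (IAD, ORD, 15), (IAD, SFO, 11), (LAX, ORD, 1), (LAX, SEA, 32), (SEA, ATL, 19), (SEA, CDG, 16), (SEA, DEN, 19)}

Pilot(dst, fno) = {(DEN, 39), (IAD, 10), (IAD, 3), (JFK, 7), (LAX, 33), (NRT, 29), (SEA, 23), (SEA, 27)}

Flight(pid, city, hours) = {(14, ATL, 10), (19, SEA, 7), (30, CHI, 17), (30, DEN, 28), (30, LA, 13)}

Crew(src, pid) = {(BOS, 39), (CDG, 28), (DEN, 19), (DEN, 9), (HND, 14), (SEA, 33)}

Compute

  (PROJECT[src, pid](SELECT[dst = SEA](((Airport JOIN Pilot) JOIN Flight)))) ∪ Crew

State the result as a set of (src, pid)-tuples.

Natural join on dst: {(IAD, BOS, 33, 10), (IAD, BOS, 33, 3), (IAD, MIA, 30, 10), (IAD, MIA, 30, 3), (IAD, ORD, 15, 10), (IAD, ORD, 15, 3), (IAD, SFO, 11, 10), (IAD, SFO, 11, 3), (LAX, ORD, 1, 33), (LAX, SEA, 32, 33), (SEA, ATL, 19, 23), (SEA, ATL, 19, 27), (SEA, CDG, 16, 23), (SEA, CDG, 16, 27), (SEA, DEN, 19, 23), (SEA, DEN, 19, 27)}
Natural join on pid: {(IAD, MIA, 30, 10, CHI, 17), (IAD, MIA, 30, 10, DEN, 28), (IAD, MIA, 30, 10, LA, 13), (IAD, MIA, 30, 3, CHI, 17), (IAD, MIA, 30, 3, DEN, 28), (IAD, MIA, 30, 3, LA, 13), (SEA, ATL, 19, 23, SEA, 7), (SEA, ATL, 19, 27, SEA, 7), (SEA, DEN, 19, 23, SEA, 7), (SEA, DEN, 19, 27, SEA, 7)}
σ[dst = SEA]: keep tuples satisfying dst = SEA → {(SEA, ATL, 19, 23, SEA, 7), (SEA, ATL, 19, 27, SEA, 7), (SEA, DEN, 19, 23, SEA, 7), (SEA, DEN, 19, 27, SEA, 7)}
π[src, pid]: project onto (src, pid) (2 duplicate(s) eliminated) → {(ATL, 19), (DEN, 19)}
Union: {(ATL, 19), (DEN, 19)} with {(BOS, 39), (CDG, 28), (DEN, 19), (DEN, 9), (HND, 14), (SEA, 33)} → {(ATL, 19), (BOS, 39), (CDG, 28), (DEN, 19), (DEN, 9), (HND, 14), (SEA, 33)}

{(ATL, 19), (BOS, 39), (CDG, 28), (DEN, 19), (DEN, 9), (HND, 14), (SEA, 33)}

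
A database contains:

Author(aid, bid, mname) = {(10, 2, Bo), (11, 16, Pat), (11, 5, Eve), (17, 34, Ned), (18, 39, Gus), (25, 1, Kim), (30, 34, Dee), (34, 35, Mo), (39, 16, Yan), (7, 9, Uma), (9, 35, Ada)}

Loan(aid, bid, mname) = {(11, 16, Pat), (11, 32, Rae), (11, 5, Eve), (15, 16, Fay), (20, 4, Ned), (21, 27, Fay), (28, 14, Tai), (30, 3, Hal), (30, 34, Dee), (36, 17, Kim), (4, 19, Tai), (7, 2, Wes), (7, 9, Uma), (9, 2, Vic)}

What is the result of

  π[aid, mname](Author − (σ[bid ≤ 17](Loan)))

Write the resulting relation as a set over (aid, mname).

σ[bid ≤ 17]: keep tuples satisfying bid ≤ 17 → {(11, 16, Pat), (11, 5, Eve), (15, 16, Fay), (20, 4, Ned), (28, 14, Tai), (30, 3, Hal), (36, 17, Kim), (7, 2, Wes), (7, 9, Uma), (9, 2, Vic)}
Taking the difference: {(10, 2, Bo), (17, 34, Ned), (18, 39, Gus), (25, 1, Kim), (30, 34, Dee), (34, 35, Mo), (39, 16, Yan), (9, 35, Ada)}
π_{aid, mname} gives {(10, Bo), (17, Ned), (18, Gus), (25, Kim), (30, Dee), (34, Mo), (39, Yan), (9, Ada)}.

{(10, Bo), (17, Ned), (18, Gus), (25, Kim), (30, Dee), (34, Mo), (39, Yan), (9, Ada)}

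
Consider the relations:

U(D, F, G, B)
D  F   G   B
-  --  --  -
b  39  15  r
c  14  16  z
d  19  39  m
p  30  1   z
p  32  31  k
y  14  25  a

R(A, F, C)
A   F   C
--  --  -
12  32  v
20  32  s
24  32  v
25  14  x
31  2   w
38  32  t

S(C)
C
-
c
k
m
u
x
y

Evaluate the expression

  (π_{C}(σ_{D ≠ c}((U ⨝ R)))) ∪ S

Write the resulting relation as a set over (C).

{c, k, m, s, t, u, v, x, y}

U ⋈ R (natural join on F): {(c, 14, 16, z, 25, x), (p, 32, 31, k, 12, v), (p, 32, 31, k, 20, s), (p, 32, 31, k, 24, v), (p, 32, 31, k, 38, t), (y, 14, 25, a, 25, x)}
Selection D ≠ c: {(p, 32, 31, k, 12, v), (p, 32, 31, k, 20, s), (p, 32, 31, k, 24, v), (p, 32, 31, k, 38, t), (y, 14, 25, a, 25, x)}
Projecting to C (1 duplicate(s) eliminated): {s, t, v, x}
Union: {s, t, v, x} with {c, k, m, u, x, y} → {c, k, m, s, t, u, v, x, y}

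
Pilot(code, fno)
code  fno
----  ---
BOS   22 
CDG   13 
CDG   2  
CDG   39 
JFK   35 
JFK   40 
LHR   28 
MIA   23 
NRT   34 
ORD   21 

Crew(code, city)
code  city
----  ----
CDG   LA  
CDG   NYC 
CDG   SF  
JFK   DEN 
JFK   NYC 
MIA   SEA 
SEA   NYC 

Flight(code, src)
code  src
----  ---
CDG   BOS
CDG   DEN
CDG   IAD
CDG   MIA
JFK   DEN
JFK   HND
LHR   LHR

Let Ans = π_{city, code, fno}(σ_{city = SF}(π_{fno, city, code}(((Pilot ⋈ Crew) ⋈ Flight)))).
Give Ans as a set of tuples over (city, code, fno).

Joining Pilot and Crew on code yields {(CDG, 13, LA), (CDG, 13, NYC), (CDG, 13, SF), (CDG, 2, LA), (CDG, 2, NYC), (CDG, 2, SF), (CDG, 39, LA), (CDG, 39, NYC), (CDG, 39, SF), (JFK, 35, DEN), (JFK, 35, NYC), (JFK, 40, DEN), (JFK, 40, NYC), (MIA, 23, SEA)}.
Joining (Pilot ⋈ Crew) and Flight on code yields {(CDG, 13, LA, BOS), (CDG, 13, LA, DEN), (CDG, 13, LA, IAD), (CDG, 13, LA, MIA), (CDG, 13, NYC, BOS), (CDG, 13, NYC, DEN), (CDG, 13, NYC, IAD), (CDG, 13, NYC, MIA), (CDG, 13, SF, BOS), (CDG, 13, SF, DEN), (CDG, 13, SF, IAD), (CDG, 13, SF, MIA), (CDG, 2, LA, BOS), (CDG, 2, LA, DEN), (CDG, 2, LA, IAD), (CDG, 2, LA, MIA), (CDG, 2, NYC, BOS), (CDG, 2, NYC, DEN), (CDG, 2, NYC, IAD), (CDG, 2, NYC, MIA), (CDG, 2, SF, BOS), (CDG, 2, SF, DEN), (CDG, 2, SF, IAD), (CDG, 2, SF, MIA), (CDG, 39, LA, BOS), (CDG, 39, LA, DEN), (CDG, 39, LA, IAD), (CDG, 39, LA, MIA), (CDG, 39, NYC, BOS), (CDG, 39, NYC, DEN), (CDG, 39, NYC, IAD), (CDG, 39, NYC, MIA), (CDG, 39, SF, BOS), (CDG, 39, SF, DEN), (CDG, 39, SF, IAD), (CDG, 39, SF, MIA), (JFK, 35, DEN, DEN), (JFK, 35, DEN, HND), (JFK, 35, NYC, DEN), (JFK, 35, NYC, HND), (JFK, 40, DEN, DEN), (JFK, 40, DEN, HND), (JFK, 40, NYC, DEN), (JFK, 40, NYC, HND)}.
Keep only column(s) fno, city, code (31 duplicate(s) eliminated): {(13, LA, CDG), (13, NYC, CDG), (13, SF, CDG), (2, LA, CDG), (2, NYC, CDG), (2, SF, CDG), (35, DEN, JFK), (35, NYC, JFK), (39, LA, CDG), (39, NYC, CDG), (39, SF, CDG), (40, DEN, JFK), (40, NYC, JFK)}
σ[city = SF]: keep tuples satisfying city = SF → {(13, SF, CDG), (2, SF, CDG), (39, SF, CDG)}
Keep only column(s) city, code, fno: {(SF, CDG, 13), (SF, CDG, 2), (SF, CDG, 39)}

{(SF, CDG, 13), (SF, CDG, 2), (SF, CDG, 39)}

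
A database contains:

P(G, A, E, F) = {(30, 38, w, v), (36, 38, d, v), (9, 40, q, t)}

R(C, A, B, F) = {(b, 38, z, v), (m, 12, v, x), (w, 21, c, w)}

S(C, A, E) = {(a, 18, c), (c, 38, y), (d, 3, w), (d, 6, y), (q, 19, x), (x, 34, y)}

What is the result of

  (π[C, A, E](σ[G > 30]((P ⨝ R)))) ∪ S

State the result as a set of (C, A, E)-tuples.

Natural join on A, F: {(30, 38, w, v, b, z), (36, 38, d, v, b, z)}
Filtering on G > 30 leaves {(36, 38, d, v, b, z)}.
Keep only column(s) C, A, E: {(b, 38, d)}
Taking the union: {(a, 18, c), (b, 38, d), (c, 38, y), (d, 3, w), (d, 6, y), (q, 19, x), (x, 34, y)}

{(a, 18, c), (b, 38, d), (c, 38, y), (d, 3, w), (d, 6, y), (q, 19, x), (x, 34, y)}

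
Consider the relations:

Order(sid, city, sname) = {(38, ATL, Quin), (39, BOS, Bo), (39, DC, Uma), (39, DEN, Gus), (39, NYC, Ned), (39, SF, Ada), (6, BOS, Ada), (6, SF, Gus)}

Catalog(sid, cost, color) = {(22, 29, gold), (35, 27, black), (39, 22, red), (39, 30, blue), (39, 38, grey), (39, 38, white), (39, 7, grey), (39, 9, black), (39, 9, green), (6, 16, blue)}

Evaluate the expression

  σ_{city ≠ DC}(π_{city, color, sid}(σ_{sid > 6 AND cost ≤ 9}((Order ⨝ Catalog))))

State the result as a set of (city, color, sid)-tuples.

{(BOS, black, 39), (BOS, green, 39), (BOS, grey, 39), (DEN, black, 39), (DEN, green, 39), (DEN, grey, 39), (NYC, black, 39), (NYC, green, 39), (NYC, grey, 39), (SF, black, 39), (SF, green, 39), (SF, grey, 39)}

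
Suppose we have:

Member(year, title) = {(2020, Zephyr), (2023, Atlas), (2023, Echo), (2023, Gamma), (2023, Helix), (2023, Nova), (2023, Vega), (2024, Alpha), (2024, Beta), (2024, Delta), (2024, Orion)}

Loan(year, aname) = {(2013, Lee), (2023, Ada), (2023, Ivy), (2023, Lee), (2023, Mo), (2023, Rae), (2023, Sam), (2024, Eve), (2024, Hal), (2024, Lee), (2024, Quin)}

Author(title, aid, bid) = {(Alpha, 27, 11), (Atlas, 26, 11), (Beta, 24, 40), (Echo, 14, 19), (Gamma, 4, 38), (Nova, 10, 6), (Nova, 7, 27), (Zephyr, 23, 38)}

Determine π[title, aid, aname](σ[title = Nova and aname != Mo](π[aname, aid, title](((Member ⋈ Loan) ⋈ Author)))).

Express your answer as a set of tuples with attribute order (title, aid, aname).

Natural join on year: {(2023, Atlas, Ada), (2023, Atlas, Ivy), (2023, Atlas, Lee), (2023, Atlas, Mo), (2023, Atlas, Rae), (2023, Atlas, Sam), (2023, Echo, Ada), (2023, Echo, Ivy), (2023, Echo, Lee), (2023, Echo, Mo), (2023, Echo, Rae), (2023, Echo, Sam), (2023, Gamma, Ada), (2023, Gamma, Ivy), (2023, Gamma, Lee), (2023, Gamma, Mo), (2023, Gamma, Rae), (2023, Gamma, Sam), (2023, Helix, Ada), (2023, Helix, Ivy), (2023, Helix, Lee), (2023, Helix, Mo), (2023, Helix, Rae), (2023, Helix, Sam), (2023, Nova, Ada), (2023, Nova, Ivy), (2023, Nova, Lee), (2023, Nova, Mo), (2023, Nova, Rae), (2023, Nova, Sam), (2023, Vega, Ada), (2023, Vega, Ivy), (2023, Vega, Lee), (2023, Vega, Mo), (2023, Vega, Rae), (2023, Vega, Sam), (2024, Alpha, Eve), (2024, Alpha, Hal), (2024, Alpha, Lee), (2024, Alpha, Quin), (2024, Beta, Eve), (2024, Beta, Hal), (2024, Beta, Lee), (2024, Beta, Quin), (2024, Delta, Eve), (2024, Delta, Hal), (2024, Delta, Lee), (2024, Delta, Quin), (2024, Orion, Eve), (2024, Orion, Hal), (2024, Orion, Lee), (2024, Orion, Quin)}
Natural join on title: {(2023, Atlas, Ada, 26, 11), (2023, Atlas, Ivy, 26, 11), (2023, Atlas, Lee, 26, 11), (2023, Atlas, Mo, 26, 11), (2023, Atlas, Rae, 26, 11), (2023, Atlas, Sam, 26, 11), (2023, Echo, Ada, 14, 19), (2023, Echo, Ivy, 14, 19), (2023, Echo, Lee, 14, 19), (2023, Echo, Mo, 14, 19), (2023, Echo, Rae, 14, 19), (2023, Echo, Sam, 14, 19), (2023, Gamma, Ada, 4, 38), (2023, Gamma, Ivy, 4, 38), (2023, Gamma, Lee, 4, 38), (2023, Gamma, Mo, 4, 38), (2023, Gamma, Rae, 4, 38), (2023, Gamma, Sam, 4, 38), (2023, Nova, Ada, 10, 6), (2023, Nova, Ada, 7, 27), (2023, Nova, Ivy, 10, 6), (2023, Nova, Ivy, 7, 27), (2023, Nova, Lee, 10, 6), (2023, Nova, Lee, 7, 27), (2023, Nova, Mo, 10, 6), (2023, Nova, Mo, 7, 27), (2023, Nova, Rae, 10, 6), (2023, Nova, Rae, 7, 27), (2023, Nova, Sam, 10, 6), (2023, Nova, Sam, 7, 27), (2024, Alpha, Eve, 27, 11), (2024, Alpha, Hal, 27, 11), (2024, Alpha, Lee, 27, 11), (2024, Alpha, Quin, 27, 11), (2024, Beta, Eve, 24, 40), (2024, Beta, Hal, 24, 40), (2024, Beta, Lee, 24, 40), (2024, Beta, Quin, 24, 40)}
π_{aname, aid, title} gives {(Ada, 10, Nova), (Ada, 14, Echo), (Ada, 26, Atlas), (Ada, 4, Gamma), (Ada, 7, Nova), (Eve, 24, Beta), (Eve, 27, Alpha), (Hal, 24, Beta), (Hal, 27, Alpha), (Ivy, 10, Nova), (Ivy, 14, Echo), (Ivy, 26, Atlas), (Ivy, 4, Gamma), (Ivy, 7, Nova), (Lee, 10, Nova), (Lee, 14, Echo), (Lee, 24, Beta), (Lee, 26, Atlas), (Lee, 27, Alpha), (Lee, 4, Gamma), (Lee, 7, Nova), (Mo, 10, Nova), (Mo, 14, Echo), (Mo, 26, Atlas), (Mo, 4, Gamma), (Mo, 7, Nova), (Quin, 24, Beta), (Quin, 27, Alpha), (Rae, 10, Nova), (Rae, 14, Echo), (Rae, 26, Atlas), (Rae, 4, Gamma), (Rae, 7, Nova), (Sam, 10, Nova), (Sam, 14, Echo), (Sam, 26, Atlas), (Sam, 4, Gamma), (Sam, 7, Nova)}.
σ[title = Nova and aname != Mo]: keep tuples satisfying title = Nova and aname != Mo → {(Ada, 10, Nova), (Ada, 7, Nova), (Ivy, 10, Nova), (Ivy, 7, Nova), (Lee, 10, Nova), (Lee, 7, Nova), (Rae, 10, Nova), (Rae, 7, Nova), (Sam, 10, Nova), (Sam, 7, Nova)}
π_{title, aid, aname} gives {(Nova, 10, Ada), (Nova, 10, Ivy), (Nova, 10, Lee), (Nova, 10, Rae), (Nova, 10, Sam), (Nova, 7, Ada), (Nova, 7, Ivy), (Nova, 7, Lee), (Nova, 7, Rae), (Nova, 7, Sam)}.

{(Nova, 10, Ada), (Nova, 10, Ivy), (Nova, 10, Lee), (Nova, 10, Rae), (Nova, 10, Sam), (Nova, 7, Ada), (Nova, 7, Ivy), (Nova, 7, Lee), (Nova, 7, Rae), (Nova, 7, Sam)}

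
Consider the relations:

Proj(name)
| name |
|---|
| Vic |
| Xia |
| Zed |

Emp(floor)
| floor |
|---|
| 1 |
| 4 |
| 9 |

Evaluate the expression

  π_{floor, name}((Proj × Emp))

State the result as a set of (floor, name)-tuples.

{(1, Vic), (1, Xia), (1, Zed), (4, Vic), (4, Xia), (4, Zed), (9, Vic), (9, Xia), (9, Zed)}

Proj × Emp: Cartesian product, 3·3 = 9 tuples over (name, floor).
π[floor, name]: project onto (floor, name) → {(1, Vic), (1, Xia), (1, Zed), (4, Vic), (4, Xia), (4, Zed), (9, Vic), (9, Xia), (9, Zed)}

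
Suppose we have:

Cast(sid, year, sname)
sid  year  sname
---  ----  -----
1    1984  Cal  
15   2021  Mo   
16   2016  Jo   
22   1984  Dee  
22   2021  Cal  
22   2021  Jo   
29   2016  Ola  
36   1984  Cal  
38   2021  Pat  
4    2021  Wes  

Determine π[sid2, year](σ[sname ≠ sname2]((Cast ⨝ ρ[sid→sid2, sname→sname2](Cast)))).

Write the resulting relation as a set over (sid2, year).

ρ[sid→sid2, sname→sname2]: schema becomes (sid2, year, sname2); tuples unchanged.
Joining Cast and ρ[sid→sid2, sname→sname2](Cast) on year yields {(1, 1984, Cal, 1, Cal), (1, 1984, Cal, 22, Dee), (1, 1984, Cal, 36, Cal), (15, 2021, Mo, 15, Mo), (15, 2021, Mo, 22, Cal), (15, 2021, Mo, 22, Jo), (15, 2021, Mo, 38, Pat), (15, 2021, Mo, 4, Wes), (16, 2016, Jo, 16, Jo), (16, 2016, Jo, 29, Ola), (22, 1984, Dee, 1, Cal), (22, 1984, Dee, 22, Dee), (22, 1984, Dee, 36, Cal), (22, 2021, Cal, 15, Mo), (22, 2021, Cal, 22, Cal), (22, 2021, Cal, 22, Jo), (22, 2021, Cal, 38, Pat), (22, 2021, Cal, 4, Wes), (22, 2021, Jo, 15, Mo), (22, 2021, Jo, 22, Cal), (22, 2021, Jo, 22, Jo), (22, 2021, Jo, 38, Pat), (22, 2021, Jo, 4, Wes), (29, 2016, Ola, 16, Jo), (29, 2016, Ola, 29, Ola), (36, 1984, Cal, 1, Cal), (36, 1984, Cal, 22, Dee), (36, 1984, Cal, 36, Cal), (38, 2021, Pat, 15, Mo), (38, 2021, Pat, 22, Cal), (38, 2021, Pat, 22, Jo), (38, 2021, Pat, 38, Pat), (38, 2021, Pat, 4, Wes), (4, 2021, Wes, 15, Mo), (4, 2021, Wes, 22, Cal), (4, 2021, Wes, 22, Jo), (4, 2021, Wes, 38, Pat), (4, 2021, Wes, 4, Wes)}.
σ[sname ≠ sname2]: keep tuples satisfying sname ≠ sname2 → {(1, 1984, Cal, 22, Dee), (15, 2021, Mo, 22, Cal), (15, 2021, Mo, 22, Jo), (15, 2021, Mo, 38, Pat), (15, 2021, Mo, 4, Wes), (16, 2016, Jo, 29, Ola), (22, 1984, Dee, 1, Cal), (22, 1984, Dee, 36, Cal), (22, 2021, Cal, 15, Mo), (22, 2021, Cal, 22, Jo), (22, 2021, Cal, 38, Pat), (22, 2021, Cal, 4, Wes), (22, 2021, Jo, 15, Mo), (22, 2021, Jo, 22, Cal), (22, 2021, Jo, 38, Pat), (22, 2021, Jo, 4, Wes), (29, 2016, Ola, 16, Jo), (36, 1984, Cal, 22, Dee), (38, 2021, Pat, 15, Mo), (38, 2021, Pat, 22, Cal), (38, 2021, Pat, 22, Jo), (38, 2021, Pat, 4, Wes), (4, 2021, Wes, 15, Mo), (4, 2021, Wes, 22, Cal), (4, 2021, Wes, 22, Jo), (4, 2021, Wes, 38, Pat)}
π_{sid2, year} gives {(1, 1984), (15, 2021), (16, 2016), (22, 1984), (22, 2021), (29, 2016), (36, 1984), (38, 2021), (4, 2021)} (17 duplicate(s) eliminated).

{(1, 1984), (15, 2021), (16, 2016), (22, 1984), (22, 2021), (29, 2016), (36, 1984), (38, 2021), (4, 2021)}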